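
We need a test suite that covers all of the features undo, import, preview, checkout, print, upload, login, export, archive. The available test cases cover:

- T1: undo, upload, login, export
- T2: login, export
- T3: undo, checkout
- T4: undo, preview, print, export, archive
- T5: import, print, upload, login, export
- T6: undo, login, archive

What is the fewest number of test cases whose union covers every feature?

3

T3, T4, T5 together cover {undo, import, preview, checkout, print, upload, login, export, archive} — every feature.
No 2 of the 6 test cases cover everything (all 15 pairs fall short), so 3 is minimum.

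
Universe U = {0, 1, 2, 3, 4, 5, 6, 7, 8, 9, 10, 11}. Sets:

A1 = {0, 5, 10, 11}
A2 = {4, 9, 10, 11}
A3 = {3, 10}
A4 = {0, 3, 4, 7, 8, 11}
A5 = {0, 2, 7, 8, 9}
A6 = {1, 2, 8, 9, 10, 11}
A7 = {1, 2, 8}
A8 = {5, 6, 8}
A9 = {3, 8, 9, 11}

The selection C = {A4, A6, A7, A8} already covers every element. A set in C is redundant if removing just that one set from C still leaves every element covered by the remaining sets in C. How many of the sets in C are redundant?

1

Drop A4: 0, 3, 4, 7 uncovered — not redundant.
Drop A6: 9, 10 uncovered — not redundant.
Drop A7: the rest still cover every element — redundant.
Drop A8: 5, 6 uncovered — not redundant.
1 redundant: A7.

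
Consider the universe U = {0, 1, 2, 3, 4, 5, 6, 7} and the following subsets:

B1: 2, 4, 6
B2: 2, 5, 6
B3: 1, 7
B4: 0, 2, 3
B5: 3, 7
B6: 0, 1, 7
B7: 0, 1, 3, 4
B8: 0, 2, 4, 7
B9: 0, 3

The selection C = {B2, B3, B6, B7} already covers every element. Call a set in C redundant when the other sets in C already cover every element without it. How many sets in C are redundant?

2

Drop B2: 2, 5, 6 uncovered — not redundant.
Drop B3: the rest still cover every element — redundant.
Drop B6: the rest still cover every element — redundant.
Drop B7: 3, 4 uncovered — not redundant.
2 redundant: B3, B6.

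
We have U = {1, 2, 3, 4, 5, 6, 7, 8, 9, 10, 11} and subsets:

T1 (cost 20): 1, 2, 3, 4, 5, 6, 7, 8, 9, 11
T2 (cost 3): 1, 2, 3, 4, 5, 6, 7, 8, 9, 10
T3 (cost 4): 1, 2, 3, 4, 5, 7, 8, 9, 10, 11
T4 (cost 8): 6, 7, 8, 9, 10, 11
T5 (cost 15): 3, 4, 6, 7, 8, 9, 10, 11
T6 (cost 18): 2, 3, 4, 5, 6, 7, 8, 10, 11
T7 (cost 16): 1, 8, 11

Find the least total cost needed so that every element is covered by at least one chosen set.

7

T2, T3 cover every element at cost 3 + 4 = 7.
Any cover uses at least 2 sets; among all covering selections none totals below 7.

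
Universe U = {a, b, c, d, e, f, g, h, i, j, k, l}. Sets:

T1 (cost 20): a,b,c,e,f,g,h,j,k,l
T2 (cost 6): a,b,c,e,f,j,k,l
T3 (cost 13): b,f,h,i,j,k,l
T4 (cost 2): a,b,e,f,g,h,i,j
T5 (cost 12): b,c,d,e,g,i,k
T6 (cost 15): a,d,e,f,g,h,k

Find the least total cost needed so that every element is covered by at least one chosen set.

20

T2, T4, T5 cover every element at cost 6 + 2 + 12 = 20.
Any cover uses at least 2 sets; among all covering selections none totals below 20.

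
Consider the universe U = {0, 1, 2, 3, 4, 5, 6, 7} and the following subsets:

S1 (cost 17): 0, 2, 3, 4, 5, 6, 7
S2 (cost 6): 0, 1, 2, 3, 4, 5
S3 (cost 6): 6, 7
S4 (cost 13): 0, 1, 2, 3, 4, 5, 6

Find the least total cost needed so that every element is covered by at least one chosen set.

12

S2, S3 cover every element at cost 6 + 6 = 12.
Any cover uses at least 2 sets; among all covering selections none totals below 12.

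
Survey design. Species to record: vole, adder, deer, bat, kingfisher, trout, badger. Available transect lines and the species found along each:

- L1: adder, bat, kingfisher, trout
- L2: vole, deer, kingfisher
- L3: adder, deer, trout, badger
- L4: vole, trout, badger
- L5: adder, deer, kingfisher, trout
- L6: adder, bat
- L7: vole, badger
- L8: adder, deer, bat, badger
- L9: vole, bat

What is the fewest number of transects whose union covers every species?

L1, L2, L3 together cover {vole, adder, deer, bat, kingfisher, trout, badger} — every species.
No 2 of the 9 transects cover everything (all 36 pairs fall short), so 3 is minimum.

3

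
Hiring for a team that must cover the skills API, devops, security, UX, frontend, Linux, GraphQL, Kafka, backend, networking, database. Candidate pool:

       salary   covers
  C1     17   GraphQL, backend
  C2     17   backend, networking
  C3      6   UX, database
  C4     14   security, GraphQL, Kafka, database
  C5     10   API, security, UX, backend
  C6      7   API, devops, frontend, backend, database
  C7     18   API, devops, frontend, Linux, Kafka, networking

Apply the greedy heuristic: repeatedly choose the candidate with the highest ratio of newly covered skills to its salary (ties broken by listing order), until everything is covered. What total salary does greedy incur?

Pick 1: C6 adds 5 new (API, devops, frontend, backend, database) at salary 7 (ratio 5/7).
Pick 2: C4 adds 3 new (security, GraphQL, Kafka) at salary 14 (ratio 3/14).
Pick 3: C3 adds 1 new (UX) at salary 6 (ratio 1/6).
Pick 4: C7 adds 2 new (Linux, networking) at salary 18 (ratio 2/18).
Greedy total salary: 7 + 14 + 6 + 18 = 45. (The true optimum is 42, so greedy overshoots here.)

45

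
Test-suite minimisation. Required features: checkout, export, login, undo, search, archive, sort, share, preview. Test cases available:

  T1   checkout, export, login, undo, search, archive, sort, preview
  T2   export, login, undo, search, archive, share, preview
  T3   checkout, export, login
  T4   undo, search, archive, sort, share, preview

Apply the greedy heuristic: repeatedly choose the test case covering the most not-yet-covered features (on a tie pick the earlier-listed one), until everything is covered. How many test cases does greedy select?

2

Pick 1: T1 covers 8 new features (checkout, export, login, undo, search, archive, sort, preview).
Pick 2: T2 covers 1 new features (share).
Greedy uses 2 test cases.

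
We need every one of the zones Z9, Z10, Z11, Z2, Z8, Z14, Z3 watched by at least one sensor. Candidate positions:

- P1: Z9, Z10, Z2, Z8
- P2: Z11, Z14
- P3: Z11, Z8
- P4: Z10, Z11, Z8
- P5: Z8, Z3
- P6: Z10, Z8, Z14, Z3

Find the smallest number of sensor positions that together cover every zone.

3

P1, P2, P5 together cover {Z9, Z10, Z11, Z2, Z8, Z14, Z3} — every zone.
No 2 of the 6 sensor positions cover everything (all 15 pairs fall short), so 3 is minimum.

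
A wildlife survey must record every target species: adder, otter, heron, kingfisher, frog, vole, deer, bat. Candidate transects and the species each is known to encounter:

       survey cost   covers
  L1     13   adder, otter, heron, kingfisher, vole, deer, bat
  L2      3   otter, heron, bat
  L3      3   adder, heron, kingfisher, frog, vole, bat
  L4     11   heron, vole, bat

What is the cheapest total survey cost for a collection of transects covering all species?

L1, L3 cover every species at survey cost 13 + 3 = 16.
Any cover uses at least 2 transects; among all covering selections none totals below 16.
Greedy by coverage-per-survey cost would pick L3, L2, L1 for 19 — worse than the optimum 16.

16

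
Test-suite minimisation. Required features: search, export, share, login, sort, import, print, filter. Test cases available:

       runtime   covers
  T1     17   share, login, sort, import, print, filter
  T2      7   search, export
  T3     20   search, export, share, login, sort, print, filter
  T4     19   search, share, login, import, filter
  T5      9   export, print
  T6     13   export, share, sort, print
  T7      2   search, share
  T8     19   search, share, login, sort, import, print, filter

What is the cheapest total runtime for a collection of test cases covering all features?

24

T1, T2 cover every feature at runtime 17 + 7 = 24.
Any cover uses at least 2 test cases; among all covering selections none totals below 24.
Greedy by coverage-per-runtime would pick T7, T1, T2 for 26 — worse than the optimum 24.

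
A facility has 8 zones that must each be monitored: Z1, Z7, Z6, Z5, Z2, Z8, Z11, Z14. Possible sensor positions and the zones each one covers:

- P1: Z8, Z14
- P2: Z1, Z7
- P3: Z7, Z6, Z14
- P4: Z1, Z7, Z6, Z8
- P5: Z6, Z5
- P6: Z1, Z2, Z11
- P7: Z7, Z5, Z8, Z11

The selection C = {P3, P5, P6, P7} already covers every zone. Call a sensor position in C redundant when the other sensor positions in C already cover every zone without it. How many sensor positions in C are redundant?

Drop P3: Z14 uncovered — not redundant.
Drop P5: the rest still cover every zone — redundant.
Drop P6: Z1, Z2 uncovered — not redundant.
Drop P7: Z8 uncovered — not redundant.
1 redundant: P5.

1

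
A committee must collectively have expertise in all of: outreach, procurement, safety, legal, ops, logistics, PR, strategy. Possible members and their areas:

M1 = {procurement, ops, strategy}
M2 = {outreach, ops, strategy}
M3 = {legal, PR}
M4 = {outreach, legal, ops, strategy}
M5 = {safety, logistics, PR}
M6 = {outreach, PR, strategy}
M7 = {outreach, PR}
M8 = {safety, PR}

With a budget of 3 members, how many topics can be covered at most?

Choosing M1, M4, M5 covers {outreach, procurement, safety, legal, ops, logistics, PR, strategy} — 8 topics.
That is all 8 topics.

8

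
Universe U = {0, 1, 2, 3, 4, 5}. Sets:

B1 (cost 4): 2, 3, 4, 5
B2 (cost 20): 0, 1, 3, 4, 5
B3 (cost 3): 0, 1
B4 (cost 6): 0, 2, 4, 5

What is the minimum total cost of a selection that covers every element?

B1, B3 cover every element at cost 4 + 3 = 7.
Any cover uses at least 2 sets; among all covering selections none totals below 7.

7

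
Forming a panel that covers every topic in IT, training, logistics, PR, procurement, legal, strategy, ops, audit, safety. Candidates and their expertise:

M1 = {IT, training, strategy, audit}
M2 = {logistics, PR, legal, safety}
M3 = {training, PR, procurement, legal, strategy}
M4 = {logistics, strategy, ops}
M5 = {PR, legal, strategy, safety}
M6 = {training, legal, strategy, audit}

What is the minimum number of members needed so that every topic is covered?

M1, M2, M3, M4 together cover {IT, training, logistics, PR, procurement, legal, strategy, ops, audit, safety} — every topic.
No 3 of the 6 members cover everything (all 20 triples fall short), so 4 is minimum.

4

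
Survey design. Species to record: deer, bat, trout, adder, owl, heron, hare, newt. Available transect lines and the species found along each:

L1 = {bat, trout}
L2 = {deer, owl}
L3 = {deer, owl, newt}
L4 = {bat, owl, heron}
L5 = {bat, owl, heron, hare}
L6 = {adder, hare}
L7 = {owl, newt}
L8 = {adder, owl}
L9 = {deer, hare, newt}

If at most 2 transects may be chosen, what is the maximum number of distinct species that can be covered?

Choosing L3, L5 covers {deer, bat, owl, heron, hare, newt} — 6 species.
No choice of 2 transects does better; here trout, adder are left uncovered.

6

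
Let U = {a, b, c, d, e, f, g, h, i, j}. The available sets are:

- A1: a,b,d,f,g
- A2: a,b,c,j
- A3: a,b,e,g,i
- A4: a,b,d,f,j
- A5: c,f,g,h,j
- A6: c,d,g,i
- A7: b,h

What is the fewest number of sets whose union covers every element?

3

A1, A3, A5 together cover {a, b, c, d, e, f, g, h, i, j} — every element.
No 2 of the 7 sets cover everything (all 21 pairs fall short), so 3 is minimum.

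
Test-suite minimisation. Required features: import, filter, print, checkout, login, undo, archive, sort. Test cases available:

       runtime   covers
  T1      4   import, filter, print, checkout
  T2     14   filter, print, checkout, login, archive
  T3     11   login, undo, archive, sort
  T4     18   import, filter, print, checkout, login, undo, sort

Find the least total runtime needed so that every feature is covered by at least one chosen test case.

T1, T3 cover every feature at runtime 4 + 11 = 15.
Any cover uses at least 2 test cases; among all covering selections none totals below 15.

15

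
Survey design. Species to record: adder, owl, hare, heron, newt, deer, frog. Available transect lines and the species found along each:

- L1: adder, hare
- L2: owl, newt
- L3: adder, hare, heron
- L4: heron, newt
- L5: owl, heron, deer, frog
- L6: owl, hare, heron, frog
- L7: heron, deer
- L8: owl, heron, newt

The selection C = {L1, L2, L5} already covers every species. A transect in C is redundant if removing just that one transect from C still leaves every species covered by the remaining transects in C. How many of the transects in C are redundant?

0

Drop L1: adder, hare uncovered — not redundant.
Drop L2: newt uncovered — not redundant.
Drop L5: heron, deer, frog uncovered — not redundant.
None of the transects in C is redundant.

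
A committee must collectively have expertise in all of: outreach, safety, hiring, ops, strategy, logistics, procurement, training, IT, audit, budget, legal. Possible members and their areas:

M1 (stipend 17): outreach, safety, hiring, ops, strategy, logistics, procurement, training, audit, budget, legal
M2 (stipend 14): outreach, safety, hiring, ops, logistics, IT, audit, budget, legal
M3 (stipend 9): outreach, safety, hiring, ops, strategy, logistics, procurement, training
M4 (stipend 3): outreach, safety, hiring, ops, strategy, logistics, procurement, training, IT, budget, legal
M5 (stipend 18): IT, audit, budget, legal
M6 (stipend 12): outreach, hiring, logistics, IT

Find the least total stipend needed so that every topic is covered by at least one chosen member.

M2, M4 cover every topic at stipend 14 + 3 = 17.
Any cover uses at least 2 members; among all covering selections none totals below 17.

17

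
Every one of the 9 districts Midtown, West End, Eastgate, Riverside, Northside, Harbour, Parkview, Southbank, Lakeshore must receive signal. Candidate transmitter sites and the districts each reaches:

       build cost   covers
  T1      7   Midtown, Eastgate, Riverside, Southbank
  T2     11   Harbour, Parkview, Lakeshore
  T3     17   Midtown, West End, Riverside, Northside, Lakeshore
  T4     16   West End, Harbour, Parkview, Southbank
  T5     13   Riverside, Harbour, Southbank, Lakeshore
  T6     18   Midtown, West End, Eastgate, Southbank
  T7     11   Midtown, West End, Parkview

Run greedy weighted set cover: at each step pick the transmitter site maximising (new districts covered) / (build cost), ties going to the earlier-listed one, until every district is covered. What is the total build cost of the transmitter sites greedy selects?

35

Pick 1: T1 adds 4 new (Midtown, Eastgate, Riverside, Southbank) at build cost 7 (ratio 4/7).
Pick 2: T2 adds 3 new (Harbour, Parkview, Lakeshore) at build cost 11 (ratio 3/11).
Pick 3: T3 adds 2 new (West End, Northside) at build cost 17 (ratio 2/17).
Greedy total build cost: 7 + 11 + 17 = 35.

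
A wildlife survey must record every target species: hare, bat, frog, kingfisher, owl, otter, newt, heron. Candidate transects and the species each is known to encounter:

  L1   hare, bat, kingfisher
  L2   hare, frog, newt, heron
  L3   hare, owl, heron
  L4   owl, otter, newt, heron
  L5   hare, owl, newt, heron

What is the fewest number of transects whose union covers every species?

L1, L2, L4 together cover {hare, bat, frog, kingfisher, owl, otter, newt, heron} — every species.
No 2 of the 5 transects cover everything (all 10 pairs fall short), so 3 is minimum.

3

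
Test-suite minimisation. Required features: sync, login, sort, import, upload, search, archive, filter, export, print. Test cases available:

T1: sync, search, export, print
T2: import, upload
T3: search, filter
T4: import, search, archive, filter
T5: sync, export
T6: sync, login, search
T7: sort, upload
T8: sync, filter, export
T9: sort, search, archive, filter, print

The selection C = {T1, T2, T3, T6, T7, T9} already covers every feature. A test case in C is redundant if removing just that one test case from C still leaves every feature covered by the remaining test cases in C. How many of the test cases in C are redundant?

Drop T1: export uncovered — not redundant.
Drop T2: import uncovered — not redundant.
Drop T3: the rest still cover every feature — redundant.
Drop T6: login uncovered — not redundant.
Drop T7: the rest still cover every feature — redundant.
Drop T9: archive uncovered — not redundant.
2 redundant: T3, T7.

2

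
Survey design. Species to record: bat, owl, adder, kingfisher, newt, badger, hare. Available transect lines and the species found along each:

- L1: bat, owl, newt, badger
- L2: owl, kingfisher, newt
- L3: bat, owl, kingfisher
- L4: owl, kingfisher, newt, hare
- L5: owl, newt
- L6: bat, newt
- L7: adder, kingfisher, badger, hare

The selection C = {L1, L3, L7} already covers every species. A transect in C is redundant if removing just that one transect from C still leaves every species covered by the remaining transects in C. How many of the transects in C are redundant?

Drop L1: newt uncovered — not redundant.
Drop L3: the rest still cover every species — redundant.
Drop L7: adder, hare uncovered — not redundant.
1 redundant: L3.

1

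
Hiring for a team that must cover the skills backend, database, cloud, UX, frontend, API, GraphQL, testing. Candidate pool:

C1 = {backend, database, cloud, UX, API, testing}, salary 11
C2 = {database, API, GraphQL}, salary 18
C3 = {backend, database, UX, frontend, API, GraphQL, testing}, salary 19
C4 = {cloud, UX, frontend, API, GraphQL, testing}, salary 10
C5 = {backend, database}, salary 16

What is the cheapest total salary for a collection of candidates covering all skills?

21

C1, C4 cover every skill at salary 11 + 10 = 21.
Any cover uses at least 2 candidates; among all covering selections none totals below 21.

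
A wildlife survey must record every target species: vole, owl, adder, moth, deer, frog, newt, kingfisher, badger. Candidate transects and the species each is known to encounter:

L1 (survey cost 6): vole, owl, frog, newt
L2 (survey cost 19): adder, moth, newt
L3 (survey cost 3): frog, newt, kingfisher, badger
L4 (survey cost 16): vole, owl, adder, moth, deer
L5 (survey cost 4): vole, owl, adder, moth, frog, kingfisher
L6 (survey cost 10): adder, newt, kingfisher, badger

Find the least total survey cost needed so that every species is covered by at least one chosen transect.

19

L3, L4 cover every species at survey cost 3 + 16 = 19.
Any cover uses at least 2 transects; among all covering selections none totals below 19.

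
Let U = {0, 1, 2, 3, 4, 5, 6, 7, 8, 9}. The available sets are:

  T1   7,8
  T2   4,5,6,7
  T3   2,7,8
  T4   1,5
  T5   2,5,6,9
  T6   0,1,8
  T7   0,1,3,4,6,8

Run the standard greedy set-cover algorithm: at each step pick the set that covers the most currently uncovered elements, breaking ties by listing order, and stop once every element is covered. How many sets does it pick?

Pick 1: T7 covers 6 new elements (0, 1, 3, 4, 6, 8).
Pick 2: T5 covers 3 new elements (2, 5, 9).
Pick 3: T1 covers 1 new elements (7).
Greedy uses 3 sets.

3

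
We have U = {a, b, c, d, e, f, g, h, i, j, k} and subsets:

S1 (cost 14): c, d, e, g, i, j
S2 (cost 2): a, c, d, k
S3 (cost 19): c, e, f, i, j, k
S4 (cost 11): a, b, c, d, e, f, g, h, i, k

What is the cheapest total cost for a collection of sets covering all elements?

25

S1, S4 cover every element at cost 14 + 11 = 25.
Any cover uses at least 2 sets; among all covering selections none totals below 25.
Greedy by coverage-per-cost would pick S2, S4, S1 for 27 — worse than the optimum 25.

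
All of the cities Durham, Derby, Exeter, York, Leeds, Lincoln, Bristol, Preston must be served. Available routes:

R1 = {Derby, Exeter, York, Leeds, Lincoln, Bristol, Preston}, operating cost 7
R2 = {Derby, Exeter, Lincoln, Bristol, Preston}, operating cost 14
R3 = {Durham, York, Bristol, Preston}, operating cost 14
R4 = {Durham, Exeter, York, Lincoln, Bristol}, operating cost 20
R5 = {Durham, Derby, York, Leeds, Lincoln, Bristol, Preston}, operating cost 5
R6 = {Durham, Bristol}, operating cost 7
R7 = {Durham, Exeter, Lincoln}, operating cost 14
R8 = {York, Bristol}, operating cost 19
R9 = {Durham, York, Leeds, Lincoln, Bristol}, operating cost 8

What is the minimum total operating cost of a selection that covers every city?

R1, R5 cover every city at operating cost 7 + 5 = 12.
Any cover uses at least 2 routes; among all covering selections none totals below 12.

12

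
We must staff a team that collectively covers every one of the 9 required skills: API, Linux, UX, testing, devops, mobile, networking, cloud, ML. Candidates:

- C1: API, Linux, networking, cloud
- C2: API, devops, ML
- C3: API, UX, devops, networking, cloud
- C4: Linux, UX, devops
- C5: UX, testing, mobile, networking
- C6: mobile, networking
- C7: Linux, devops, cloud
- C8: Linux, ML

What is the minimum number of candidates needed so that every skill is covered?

3

C1, C2, C5 together cover {API, Linux, UX, testing, devops, mobile, networking, cloud, ML} — every skill.
No 2 of the 8 candidates cover everything (all 28 pairs fall short), so 3 is minimum.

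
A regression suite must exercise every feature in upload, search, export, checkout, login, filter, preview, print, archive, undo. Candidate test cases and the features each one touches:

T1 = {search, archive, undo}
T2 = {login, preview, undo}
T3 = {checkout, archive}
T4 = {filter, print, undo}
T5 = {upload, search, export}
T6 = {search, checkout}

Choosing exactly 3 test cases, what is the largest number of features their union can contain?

8

Choosing T2, T3, T5 covers {upload, search, export, checkout, login, preview, archive, undo} — 8 features.
No choice of 3 test cases does better; here filter, print are left uncovered.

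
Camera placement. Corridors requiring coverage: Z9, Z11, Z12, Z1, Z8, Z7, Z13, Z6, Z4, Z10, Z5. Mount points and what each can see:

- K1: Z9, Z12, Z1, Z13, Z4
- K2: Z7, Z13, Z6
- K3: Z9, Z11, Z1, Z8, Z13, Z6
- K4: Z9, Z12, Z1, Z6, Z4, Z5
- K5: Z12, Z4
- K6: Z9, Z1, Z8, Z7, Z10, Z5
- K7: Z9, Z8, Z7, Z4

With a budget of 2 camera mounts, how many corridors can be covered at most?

9

Choosing K1, K6 covers {Z9, Z12, Z1, Z8, Z7, Z13, Z4, Z10, Z5} — 9 corridors.
No choice of 2 camera mounts does better; here Z11, Z6 are left uncovered.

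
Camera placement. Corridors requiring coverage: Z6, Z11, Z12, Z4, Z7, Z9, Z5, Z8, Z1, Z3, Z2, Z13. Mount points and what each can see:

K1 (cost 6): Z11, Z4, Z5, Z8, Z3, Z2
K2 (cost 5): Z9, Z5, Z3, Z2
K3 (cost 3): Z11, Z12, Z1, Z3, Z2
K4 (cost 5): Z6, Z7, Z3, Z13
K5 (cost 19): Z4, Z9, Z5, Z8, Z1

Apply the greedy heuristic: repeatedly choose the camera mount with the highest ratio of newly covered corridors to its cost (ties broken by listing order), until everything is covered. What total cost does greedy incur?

Pick 1: K3 adds 5 new (Z11, Z12, Z1, Z3, Z2) at cost 3 (ratio 5/3).
Pick 2: K4 adds 3 new (Z6, Z7, Z13) at cost 5 (ratio 3/5).
Pick 3: K1 adds 3 new (Z4, Z5, Z8) at cost 6 (ratio 3/6).
Pick 4: K2 adds 1 new (Z9) at cost 5 (ratio 1/5).
Greedy total cost: 3 + 5 + 6 + 5 = 19.

19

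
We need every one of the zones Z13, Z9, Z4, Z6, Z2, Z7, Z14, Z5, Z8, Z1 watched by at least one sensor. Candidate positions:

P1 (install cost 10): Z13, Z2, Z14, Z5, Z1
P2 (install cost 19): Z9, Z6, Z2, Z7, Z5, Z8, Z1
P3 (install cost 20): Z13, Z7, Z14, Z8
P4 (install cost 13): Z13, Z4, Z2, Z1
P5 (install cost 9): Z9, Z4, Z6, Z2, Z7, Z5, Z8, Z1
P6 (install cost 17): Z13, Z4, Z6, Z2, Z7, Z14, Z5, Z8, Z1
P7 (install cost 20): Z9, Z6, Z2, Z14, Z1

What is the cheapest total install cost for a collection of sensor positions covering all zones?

P1, P5 cover every zone at install cost 10 + 9 = 19.
Any cover uses at least 2 sensor positions; among all covering selections none totals below 19.

19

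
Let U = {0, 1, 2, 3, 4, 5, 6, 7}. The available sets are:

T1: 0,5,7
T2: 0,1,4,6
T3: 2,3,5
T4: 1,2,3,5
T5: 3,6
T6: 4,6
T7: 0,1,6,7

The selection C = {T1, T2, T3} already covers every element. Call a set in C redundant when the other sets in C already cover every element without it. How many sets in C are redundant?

Drop T1: 7 uncovered — not redundant.
Drop T2: 1, 4, 6 uncovered — not redundant.
Drop T3: 2, 3 uncovered — not redundant.
None of the sets in C is redundant.

0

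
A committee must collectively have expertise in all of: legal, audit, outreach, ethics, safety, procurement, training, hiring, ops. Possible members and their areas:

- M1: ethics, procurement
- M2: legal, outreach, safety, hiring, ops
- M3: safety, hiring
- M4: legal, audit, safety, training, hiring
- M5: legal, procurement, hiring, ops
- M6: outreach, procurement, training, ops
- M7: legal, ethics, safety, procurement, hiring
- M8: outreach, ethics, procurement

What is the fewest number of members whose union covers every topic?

3

M1, M2, M4 together cover {legal, audit, outreach, ethics, safety, procurement, training, hiring, ops} — every topic.
No 2 of the 8 members cover everything (all 28 pairs fall short), so 3 is minimum.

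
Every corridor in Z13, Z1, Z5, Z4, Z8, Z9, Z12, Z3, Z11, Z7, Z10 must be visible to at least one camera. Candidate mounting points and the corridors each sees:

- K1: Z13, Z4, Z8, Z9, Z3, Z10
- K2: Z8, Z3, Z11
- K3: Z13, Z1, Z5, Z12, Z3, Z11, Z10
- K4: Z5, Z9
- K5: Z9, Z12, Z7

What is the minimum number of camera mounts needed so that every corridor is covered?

K1, K3, K5 together cover {Z13, Z1, Z5, Z4, Z8, Z9, Z12, Z3, Z11, Z7, Z10} — every corridor.
No 2 of the 5 camera mounts cover everything (all 10 pairs fall short), so 3 is minimum.

3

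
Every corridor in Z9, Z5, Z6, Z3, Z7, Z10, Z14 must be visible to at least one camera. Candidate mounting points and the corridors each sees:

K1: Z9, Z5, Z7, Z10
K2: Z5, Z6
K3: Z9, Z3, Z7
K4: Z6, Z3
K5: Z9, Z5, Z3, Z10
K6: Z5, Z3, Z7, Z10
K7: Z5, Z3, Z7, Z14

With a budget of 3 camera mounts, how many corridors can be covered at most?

Choosing K1, K2, K7 covers {Z9, Z5, Z6, Z3, Z7, Z10, Z14} — 7 corridors.
That is all 7 corridors.

7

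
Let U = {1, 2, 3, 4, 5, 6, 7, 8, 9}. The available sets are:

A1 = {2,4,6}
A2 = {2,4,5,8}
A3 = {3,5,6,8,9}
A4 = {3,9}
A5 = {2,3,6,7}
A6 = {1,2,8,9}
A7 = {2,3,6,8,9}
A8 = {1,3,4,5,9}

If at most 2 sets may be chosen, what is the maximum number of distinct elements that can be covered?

Choosing A5, A8 covers {1, 2, 3, 4, 5, 6, 7, 9} — 8 elements.
No choice of 2 sets does better; here 8 is left uncovered.

8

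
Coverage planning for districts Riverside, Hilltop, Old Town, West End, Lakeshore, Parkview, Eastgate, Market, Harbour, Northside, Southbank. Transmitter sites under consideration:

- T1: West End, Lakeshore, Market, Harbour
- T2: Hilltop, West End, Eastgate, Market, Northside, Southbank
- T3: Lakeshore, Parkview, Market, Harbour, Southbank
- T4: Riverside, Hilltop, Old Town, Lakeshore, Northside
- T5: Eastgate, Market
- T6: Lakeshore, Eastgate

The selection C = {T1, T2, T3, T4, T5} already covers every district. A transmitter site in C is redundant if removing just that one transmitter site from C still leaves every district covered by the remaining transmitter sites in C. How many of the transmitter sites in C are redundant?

3

Drop T1: the rest still cover every district — redundant.
Drop T2: the rest still cover every district — redundant.
Drop T3: Parkview uncovered — not redundant.
Drop T4: Riverside, Old Town uncovered — not redundant.
Drop T5: the rest still cover every district — redundant.
3 redundant: T1, T2, T5.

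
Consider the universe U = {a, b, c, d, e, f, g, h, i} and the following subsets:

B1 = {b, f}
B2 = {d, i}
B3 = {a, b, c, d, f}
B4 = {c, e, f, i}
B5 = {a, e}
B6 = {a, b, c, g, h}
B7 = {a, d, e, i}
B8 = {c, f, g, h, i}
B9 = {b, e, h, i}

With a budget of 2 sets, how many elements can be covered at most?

Choosing B3, B8 covers {a, b, c, d, f, g, h, i} — 8 elements.
No choice of 2 sets does better; here e is left uncovered.

8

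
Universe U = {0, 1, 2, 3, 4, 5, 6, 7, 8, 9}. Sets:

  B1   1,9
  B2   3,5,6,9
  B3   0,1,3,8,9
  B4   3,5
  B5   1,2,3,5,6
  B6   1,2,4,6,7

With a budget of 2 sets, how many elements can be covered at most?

Choosing B3, B6 covers {0, 1, 2, 3, 4, 6, 7, 8, 9} — 9 elements.
No choice of 2 sets does better; here 5 is left uncovered.

9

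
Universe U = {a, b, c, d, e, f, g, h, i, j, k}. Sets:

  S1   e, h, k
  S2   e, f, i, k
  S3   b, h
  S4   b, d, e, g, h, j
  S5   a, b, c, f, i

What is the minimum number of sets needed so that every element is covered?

3

S1, S4, S5 together cover {a, b, c, d, e, f, g, h, i, j, k} — every element.
No 2 of the 5 sets cover everything (all 10 pairs fall short), so 3 is minimum.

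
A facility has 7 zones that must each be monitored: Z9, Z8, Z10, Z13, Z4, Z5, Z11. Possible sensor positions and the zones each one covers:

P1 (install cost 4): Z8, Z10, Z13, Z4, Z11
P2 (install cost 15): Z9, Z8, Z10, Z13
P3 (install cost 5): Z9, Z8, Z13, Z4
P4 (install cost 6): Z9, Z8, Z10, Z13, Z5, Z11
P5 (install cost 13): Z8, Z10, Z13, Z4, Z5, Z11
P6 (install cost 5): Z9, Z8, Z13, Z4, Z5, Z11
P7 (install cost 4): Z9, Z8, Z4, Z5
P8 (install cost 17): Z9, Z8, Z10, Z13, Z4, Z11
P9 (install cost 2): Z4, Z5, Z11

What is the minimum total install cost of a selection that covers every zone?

8

P1, P7 cover every zone at install cost 4 + 4 = 8.
Any cover uses at least 2 sensor positions; among all covering selections none totals below 8.
Greedy by coverage-per-install cost would pick P9, P1, P7 for 10 — worse than the optimum 8.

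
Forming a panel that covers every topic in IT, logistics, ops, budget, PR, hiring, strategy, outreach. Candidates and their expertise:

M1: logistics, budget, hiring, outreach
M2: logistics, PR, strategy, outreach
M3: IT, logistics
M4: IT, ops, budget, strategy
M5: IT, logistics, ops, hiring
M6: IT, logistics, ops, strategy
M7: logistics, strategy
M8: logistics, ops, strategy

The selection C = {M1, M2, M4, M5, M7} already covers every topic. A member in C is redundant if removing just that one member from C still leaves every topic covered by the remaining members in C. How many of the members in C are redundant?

4

Drop M1: the rest still cover every topic — redundant.
Drop M2: PR uncovered — not redundant.
Drop M4: the rest still cover every topic — redundant.
Drop M5: the rest still cover every topic — redundant.
Drop M7: the rest still cover every topic — redundant.
4 redundant: M1, M4, M5, M7.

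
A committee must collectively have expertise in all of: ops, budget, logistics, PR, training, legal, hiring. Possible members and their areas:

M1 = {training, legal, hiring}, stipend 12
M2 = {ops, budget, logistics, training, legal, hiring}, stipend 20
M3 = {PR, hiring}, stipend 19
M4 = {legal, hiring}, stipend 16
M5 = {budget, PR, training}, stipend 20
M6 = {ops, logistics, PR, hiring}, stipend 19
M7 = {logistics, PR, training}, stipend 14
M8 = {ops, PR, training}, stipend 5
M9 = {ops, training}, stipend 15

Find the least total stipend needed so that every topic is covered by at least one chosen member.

25

M2, M8 cover every topic at stipend 20 + 5 = 25.
Any cover uses at least 2 members; among all covering selections none totals below 25.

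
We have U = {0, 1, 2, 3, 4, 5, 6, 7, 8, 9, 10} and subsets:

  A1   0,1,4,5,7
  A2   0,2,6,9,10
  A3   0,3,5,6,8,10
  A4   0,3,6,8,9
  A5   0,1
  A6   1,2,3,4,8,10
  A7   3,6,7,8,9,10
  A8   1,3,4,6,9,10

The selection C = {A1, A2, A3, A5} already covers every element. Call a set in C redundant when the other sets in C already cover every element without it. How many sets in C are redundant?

1

Drop A1: 4, 7 uncovered — not redundant.
Drop A2: 2, 9 uncovered — not redundant.
Drop A3: 3, 8 uncovered — not redundant.
Drop A5: the rest still cover every element — redundant.
1 redundant: A5.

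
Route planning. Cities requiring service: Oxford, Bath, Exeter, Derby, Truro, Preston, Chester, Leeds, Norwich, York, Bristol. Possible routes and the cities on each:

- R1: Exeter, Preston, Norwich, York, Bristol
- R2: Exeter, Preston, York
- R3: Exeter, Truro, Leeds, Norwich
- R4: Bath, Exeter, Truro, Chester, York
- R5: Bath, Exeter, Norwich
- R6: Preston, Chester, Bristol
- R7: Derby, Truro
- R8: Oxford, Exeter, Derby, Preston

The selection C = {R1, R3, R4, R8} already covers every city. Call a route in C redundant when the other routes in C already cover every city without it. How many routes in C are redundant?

Drop R1: Bristol uncovered — not redundant.
Drop R3: Leeds uncovered — not redundant.
Drop R4: Bath, Chester uncovered — not redundant.
Drop R8: Oxford, Derby uncovered — not redundant.
None of the routes in C is redundant.

0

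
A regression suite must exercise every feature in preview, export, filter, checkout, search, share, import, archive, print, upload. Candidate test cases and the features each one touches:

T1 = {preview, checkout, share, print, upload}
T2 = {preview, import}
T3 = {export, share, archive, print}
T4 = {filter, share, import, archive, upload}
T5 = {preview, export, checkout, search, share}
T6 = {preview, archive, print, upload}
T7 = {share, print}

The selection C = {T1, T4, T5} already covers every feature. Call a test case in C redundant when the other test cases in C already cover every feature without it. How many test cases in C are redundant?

0

Drop T1: print uncovered — not redundant.
Drop T4: filter, import, archive uncovered — not redundant.
Drop T5: export, search uncovered — not redundant.
None of the test cases in C is redundant.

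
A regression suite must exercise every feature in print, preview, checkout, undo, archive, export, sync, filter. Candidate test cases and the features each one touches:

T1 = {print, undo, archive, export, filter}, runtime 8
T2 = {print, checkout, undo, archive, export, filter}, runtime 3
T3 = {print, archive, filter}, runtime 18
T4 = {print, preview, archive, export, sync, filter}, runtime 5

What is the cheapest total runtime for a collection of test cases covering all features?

8

T2, T4 cover every feature at runtime 3 + 5 = 8.
Any cover uses at least 2 test cases; among all covering selections none totals below 8.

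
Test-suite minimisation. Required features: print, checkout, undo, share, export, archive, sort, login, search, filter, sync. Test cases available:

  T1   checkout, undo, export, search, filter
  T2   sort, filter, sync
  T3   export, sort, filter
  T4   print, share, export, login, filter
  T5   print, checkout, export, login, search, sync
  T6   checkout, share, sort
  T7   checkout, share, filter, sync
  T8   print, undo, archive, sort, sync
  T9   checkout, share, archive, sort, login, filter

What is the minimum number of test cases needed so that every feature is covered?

T1, T4, T8 together cover {print, checkout, undo, share, export, archive, sort, login, search, filter, sync} — every feature.
No 2 of the 9 test cases cover everything (all 36 pairs fall short), so 3 is minimum.

3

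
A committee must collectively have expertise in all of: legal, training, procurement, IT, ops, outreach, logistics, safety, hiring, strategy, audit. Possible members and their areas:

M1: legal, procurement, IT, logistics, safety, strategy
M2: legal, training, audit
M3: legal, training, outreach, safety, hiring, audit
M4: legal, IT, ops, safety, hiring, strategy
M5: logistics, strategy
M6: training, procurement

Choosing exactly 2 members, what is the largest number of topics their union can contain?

10

Choosing M1, M3 covers {legal, training, procurement, IT, outreach, logistics, safety, hiring, strategy, audit} — 10 topics.
No choice of 2 members does better; here ops is left uncovered.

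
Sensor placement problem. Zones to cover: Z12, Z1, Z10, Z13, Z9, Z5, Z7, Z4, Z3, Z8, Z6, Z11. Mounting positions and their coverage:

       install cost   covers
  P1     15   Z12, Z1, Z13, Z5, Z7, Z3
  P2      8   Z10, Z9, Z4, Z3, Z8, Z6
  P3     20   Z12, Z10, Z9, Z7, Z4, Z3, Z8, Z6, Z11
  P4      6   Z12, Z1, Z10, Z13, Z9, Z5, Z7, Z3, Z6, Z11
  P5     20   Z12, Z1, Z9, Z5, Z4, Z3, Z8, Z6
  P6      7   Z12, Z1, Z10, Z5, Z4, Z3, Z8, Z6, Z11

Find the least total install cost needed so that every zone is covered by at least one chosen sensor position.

P4, P6 cover every zone at install cost 6 + 7 = 13.
Any cover uses at least 2 sensor positions; among all covering selections none totals below 13.

13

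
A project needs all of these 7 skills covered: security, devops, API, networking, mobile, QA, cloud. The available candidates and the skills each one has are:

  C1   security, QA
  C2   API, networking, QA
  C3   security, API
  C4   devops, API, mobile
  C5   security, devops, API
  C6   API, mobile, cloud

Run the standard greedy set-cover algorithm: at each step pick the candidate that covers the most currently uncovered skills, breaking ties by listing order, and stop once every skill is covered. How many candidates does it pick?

4

Pick 1: C2 covers 3 new skills (API, networking, QA).
Pick 2: C4 covers 2 new skills (devops, mobile).
Pick 3: C1 covers 1 new skills (security).
Pick 4: C6 covers 1 new skills (cloud).
Greedy uses 4 candidates. (The true minimum is 3.)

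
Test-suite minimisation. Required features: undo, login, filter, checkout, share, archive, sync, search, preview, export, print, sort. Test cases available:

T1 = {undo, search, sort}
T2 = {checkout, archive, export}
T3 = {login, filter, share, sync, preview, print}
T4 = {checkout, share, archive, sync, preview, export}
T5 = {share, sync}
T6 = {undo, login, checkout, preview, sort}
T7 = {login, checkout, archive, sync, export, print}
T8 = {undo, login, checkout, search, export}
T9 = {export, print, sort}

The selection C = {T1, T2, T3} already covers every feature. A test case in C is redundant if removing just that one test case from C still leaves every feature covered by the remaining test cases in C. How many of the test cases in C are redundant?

Drop T1: undo, search, sort uncovered — not redundant.
Drop T2: checkout, archive, export uncovered — not redundant.
Drop T3: login, filter, share, sync, … uncovered — not redundant.
None of the test cases in C is redundant.

0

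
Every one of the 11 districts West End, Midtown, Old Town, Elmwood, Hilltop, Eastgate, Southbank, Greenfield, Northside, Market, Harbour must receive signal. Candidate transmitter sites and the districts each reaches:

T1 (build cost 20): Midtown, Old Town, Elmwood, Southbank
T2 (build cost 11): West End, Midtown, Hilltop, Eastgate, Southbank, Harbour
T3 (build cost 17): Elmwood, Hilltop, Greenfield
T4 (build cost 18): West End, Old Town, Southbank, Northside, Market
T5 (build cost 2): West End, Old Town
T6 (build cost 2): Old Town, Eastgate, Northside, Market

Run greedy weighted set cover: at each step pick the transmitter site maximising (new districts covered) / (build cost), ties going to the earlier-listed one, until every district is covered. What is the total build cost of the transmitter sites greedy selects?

32

Pick 1: T6 adds 4 new (Old Town, Eastgate, Northside, Market) at build cost 2 (ratio 4/2).
Pick 2: T5 adds 1 new (West End) at build cost 2 (ratio 1/2).
Pick 3: T2 adds 4 new (Midtown, Hilltop, Southbank, Harbour) at build cost 11 (ratio 4/11).
Pick 4: T3 adds 2 new (Elmwood, Greenfield) at build cost 17 (ratio 2/17).
Greedy total build cost: 2 + 2 + 11 + 17 = 32. (The true optimum is 30, so greedy overshoots here.)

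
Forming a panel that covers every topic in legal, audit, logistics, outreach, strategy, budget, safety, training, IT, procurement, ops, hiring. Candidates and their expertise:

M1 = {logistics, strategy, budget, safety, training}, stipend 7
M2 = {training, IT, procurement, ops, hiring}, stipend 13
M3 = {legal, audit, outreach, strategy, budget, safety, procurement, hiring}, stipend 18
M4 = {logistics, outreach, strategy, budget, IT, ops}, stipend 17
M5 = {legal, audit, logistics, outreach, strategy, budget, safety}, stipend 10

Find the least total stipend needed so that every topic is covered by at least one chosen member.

23

M2, M5 cover every topic at stipend 13 + 10 = 23.
Any cover uses at least 2 members; among all covering selections none totals below 23.
Greedy by coverage-per-stipend would pick M1, M2, M5 for 30 — worse than the optimum 23.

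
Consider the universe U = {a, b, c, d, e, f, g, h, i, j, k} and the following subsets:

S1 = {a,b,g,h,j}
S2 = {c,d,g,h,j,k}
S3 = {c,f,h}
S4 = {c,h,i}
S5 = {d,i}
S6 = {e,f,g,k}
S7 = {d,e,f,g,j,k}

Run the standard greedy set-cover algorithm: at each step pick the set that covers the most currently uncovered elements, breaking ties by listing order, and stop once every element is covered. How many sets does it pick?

Pick 1: S2 covers 6 new elements (c, d, g, h, j, k).
Pick 2: S1 covers 2 new elements (a, b).
Pick 3: S6 covers 2 new elements (e, f).
Pick 4: S4 covers 1 new elements (i).
Greedy uses 4 sets. (The true minimum is 3.)

4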